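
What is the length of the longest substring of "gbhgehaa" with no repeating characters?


Input: "gbhgehaa"
Sliding window (track last position of each char):
  Position 0 ('g'): window [0,0] length 1 -- new best
  Position 1 ('b'): window [0,1] length 2 -- new best
  Position 2 ('h'): window [0,2] length 3 -- new best
  Position 3 ('g'): repeat (last at 0), move window start to 1
  Position 3 ('g'): window [1,3] length 3
  Position 4 ('e'): window [1,4] length 4 -- new best
  Position 5 ('h'): repeat (last at 2), move window start to 3
  Position 5 ('h'): window [3,5] length 3
  Position 6 ('a'): window [3,6] length 4
  Position 7 ('a'): repeat (last at 6), move window start to 7
  Position 7 ('a'): window [7,7] length 1
Longest substring with no repeats: "bhge" with length 4

4


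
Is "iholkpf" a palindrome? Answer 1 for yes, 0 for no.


Input: iholkpf
Reversed: fpklohi
  Compare pos 0 ('i') with pos 6 ('f'): MISMATCH
  Compare pos 1 ('h') with pos 5 ('p'): MISMATCH
  Compare pos 2 ('o') with pos 4 ('k'): MISMATCH
Result: not a palindrome

0


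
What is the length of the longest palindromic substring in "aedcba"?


Input: "aedcba"
Checking substrings for palindromes:
  No multi-char palindromic substrings found
Longest palindromic substring: "a" with length 1

1


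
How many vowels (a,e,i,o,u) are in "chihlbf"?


Input: chihlbf
Checking each character:
  'c' at position 0: consonant
  'h' at position 1: consonant
  'i' at position 2: vowel (running total: 1)
  'h' at position 3: consonant
  'l' at position 4: consonant
  'b' at position 5: consonant
  'f' at position 6: consonant
Total vowels: 1

1


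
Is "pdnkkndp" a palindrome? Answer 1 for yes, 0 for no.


Input: pdnkkndp
Reversed: pdnkkndp
  Compare pos 0 ('p') with pos 7 ('p'): match
  Compare pos 1 ('d') with pos 6 ('d'): match
  Compare pos 2 ('n') with pos 5 ('n'): match
  Compare pos 3 ('k') with pos 4 ('k'): match
Result: palindrome

1


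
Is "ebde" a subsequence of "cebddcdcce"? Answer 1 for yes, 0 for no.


Check if "ebde" is a subsequence of "cebddcdcce"
Greedy scan:
  Position 0 ('c'): no match needed
  Position 1 ('e'): matches sub[0] = 'e'
  Position 2 ('b'): matches sub[1] = 'b'
  Position 3 ('d'): matches sub[2] = 'd'
  Position 4 ('d'): no match needed
  Position 5 ('c'): no match needed
  Position 6 ('d'): no match needed
  Position 7 ('c'): no match needed
  Position 8 ('c'): no match needed
  Position 9 ('e'): matches sub[3] = 'e'
All 4 characters matched => is a subsequence

1


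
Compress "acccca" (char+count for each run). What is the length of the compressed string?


Input: acccca
Runs:
  'a' x 1 => "a1"
  'c' x 4 => "c4"
  'a' x 1 => "a1"
Compressed: "a1c4a1"
Compressed length: 6

6


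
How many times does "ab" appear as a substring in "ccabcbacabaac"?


Searching for "ab" in "ccabcbacabaac"
Scanning each position:
  Position 0: "cc" => no
  Position 1: "ca" => no
  Position 2: "ab" => MATCH
  Position 3: "bc" => no
  Position 4: "cb" => no
  Position 5: "ba" => no
  Position 6: "ac" => no
  Position 7: "ca" => no
  Position 8: "ab" => MATCH
  Position 9: "ba" => no
  Position 10: "aa" => no
  Position 11: "ac" => no
Total occurrences: 2

2


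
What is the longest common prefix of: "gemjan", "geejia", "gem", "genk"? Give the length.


Words: gemjan, geejia, gem, genk
  Position 0: all 'g' => match
  Position 1: all 'e' => match
  Position 2: ('m', 'e', 'm', 'n') => mismatch, stop
LCP = "ge" (length 2)

2


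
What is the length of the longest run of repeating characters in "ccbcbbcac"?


Input: "ccbcbbcac"
Scanning for longest run:
  Position 1 ('c'): continues run of 'c', length=2
  Position 2 ('b'): new char, reset run to 1
  Position 3 ('c'): new char, reset run to 1
  Position 4 ('b'): new char, reset run to 1
  Position 5 ('b'): continues run of 'b', length=2
  Position 6 ('c'): new char, reset run to 1
  Position 7 ('a'): new char, reset run to 1
  Position 8 ('c'): new char, reset run to 1
Longest run: 'c' with length 2

2


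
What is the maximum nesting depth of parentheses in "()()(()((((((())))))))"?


Input: "()()(()((((((())))))))"
Tracking depth:
  Position 0 '(': depth becomes 1
  Position 1 ')': depth becomes 0
  Position 2 '(': depth becomes 1
  Position 3 ')': depth becomes 0
  Position 4 '(': depth becomes 1
  Position 5 '(': depth becomes 2
  Position 6 ')': depth becomes 1
  Position 7 '(': depth becomes 2
  Position 8 '(': depth becomes 3
  Position 9 '(': depth becomes 4
  Position 10 '(': depth becomes 5
  Position 11 '(': depth becomes 6
  Position 12 '(': depth becomes 7
  Position 13 '(': depth becomes 8
  Position 14 ')': depth becomes 7
  Position 15 ')': depth becomes 6
  Position 16 ')': depth becomes 5
  Position 17 ')': depth becomes 4
  Position 18 ')': depth becomes 3
  Position 19 ')': depth becomes 2
  Position 20 ')': depth becomes 1
  Position 21 ')': depth becomes 0
Maximum depth reached: 8

8


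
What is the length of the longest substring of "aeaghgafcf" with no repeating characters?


Input: "aeaghgafcf"
Sliding window (track last position of each char):
  Position 0 ('a'): window [0,0] length 1 -- new best
  Position 1 ('e'): window [0,1] length 2 -- new best
  Position 2 ('a'): repeat (last at 0), move window start to 1
  Position 2 ('a'): window [1,2] length 2
  Position 3 ('g'): window [1,3] length 3 -- new best
  Position 4 ('h'): window [1,4] length 4 -- new best
  Position 5 ('g'): repeat (last at 3), move window start to 4
  Position 5 ('g'): window [4,5] length 2
  Position 6 ('a'): window [4,6] length 3
  Position 7 ('f'): window [4,7] length 4
  Position 8 ('c'): window [4,8] length 5 -- new best
  Position 9 ('f'): repeat (last at 7), move window start to 8
  Position 9 ('f'): window [8,9] length 2
Longest substring with no repeats: "hgafc" with length 5

5


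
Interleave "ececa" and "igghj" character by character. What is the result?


Interleaving "ececa" and "igghj":
  Position 0: 'e' from first, 'i' from second => "ei"
  Position 1: 'c' from first, 'g' from second => "cg"
  Position 2: 'e' from first, 'g' from second => "eg"
  Position 3: 'c' from first, 'h' from second => "ch"
  Position 4: 'a' from first, 'j' from second => "aj"
Result: eicgegchaj

eicgegchaj


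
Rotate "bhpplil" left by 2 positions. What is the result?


Input: "bhpplil", rotate left by 2
First 2 characters: "bh"
Remaining characters: "pplil"
Concatenate remaining + first: "pplil" + "bh" = "pplilbh"

pplilbh


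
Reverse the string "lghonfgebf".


Input: lghonfgebf
Reading characters right to left:
  Position 9: 'f'
  Position 8: 'b'
  Position 7: 'e'
  Position 6: 'g'
  Position 5: 'f'
  Position 4: 'n'
  Position 3: 'o'
  Position 2: 'h'
  Position 1: 'g'
  Position 0: 'l'
Reversed: fbegfnohgl

fbegfnohgl


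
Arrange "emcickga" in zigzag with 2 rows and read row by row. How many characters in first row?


Zigzag "emcickga" into 2 rows:
Placing characters:
  'e' => row 0
  'm' => row 1
  'c' => row 0
  'i' => row 1
  'c' => row 0
  'k' => row 1
  'g' => row 0
  'a' => row 1
Rows:
  Row 0: "eccg"
  Row 1: "mika"
First row length: 4

4


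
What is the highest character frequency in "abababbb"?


Input: abababbb
Character counts:
  'a': 3
  'b': 5
Maximum frequency: 5

5


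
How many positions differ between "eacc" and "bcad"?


Comparing "eacc" and "bcad" position by position:
  Position 0: 'e' vs 'b' => DIFFER
  Position 1: 'a' vs 'c' => DIFFER
  Position 2: 'c' vs 'a' => DIFFER
  Position 3: 'c' vs 'd' => DIFFER
Positions that differ: 4

4


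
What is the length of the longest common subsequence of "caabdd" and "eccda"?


LCS of "caabdd" and "eccda"
DP table:
           e    c    c    d    a
      0    0    0    0    0    0
  c   0    0    1    1    1    1
  a   0    0    1    1    1    2
  a   0    0    1    1    1    2
  b   0    0    1    1    1    2
  d   0    0    1    1    2    2
  d   0    0    1    1    2    2
LCS length = dp[6][5] = 2

2


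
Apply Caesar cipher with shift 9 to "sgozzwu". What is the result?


Caesar cipher: shift "sgozzwu" by 9
  's' (pos 18) + 9 = pos 1 = 'b'
  'g' (pos 6) + 9 = pos 15 = 'p'
  'o' (pos 14) + 9 = pos 23 = 'x'
  'z' (pos 25) + 9 = pos 8 = 'i'
  'z' (pos 25) + 9 = pos 8 = 'i'
  'w' (pos 22) + 9 = pos 5 = 'f'
  'u' (pos 20) + 9 = pos 3 = 'd'
Result: bpxiifd

bpxiifd


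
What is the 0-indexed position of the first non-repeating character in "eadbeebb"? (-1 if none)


Input: eadbeebb
Character frequencies:
  'a': 1
  'b': 3
  'd': 1
  'e': 3
Scanning left to right for freq == 1:
  Position 0 ('e'): freq=3, skip
  Position 1 ('a'): unique! => answer = 1

1


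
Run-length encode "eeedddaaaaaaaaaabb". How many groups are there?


Input: eeedddaaaaaaaaaabb
Scanning for consecutive runs:
  Group 1: 'e' x 3 (positions 0-2)
  Group 2: 'd' x 3 (positions 3-5)
  Group 3: 'a' x 10 (positions 6-15)
  Group 4: 'b' x 2 (positions 16-17)
Total groups: 4

4


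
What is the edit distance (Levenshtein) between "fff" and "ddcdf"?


Computing edit distance: "fff" -> "ddcdf"
DP table:
           d    d    c    d    f
      0    1    2    3    4    5
  f   1    1    2    3    4    4
  f   2    2    2    3    4    4
  f   3    3    3    3    4    4
Edit distance = dp[3][5] = 4

4


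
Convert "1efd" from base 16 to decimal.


Input: "1efd" in base 16
Positional expansion:
  Digit '1' (value 1) x 16^3 = 4096
  Digit 'e' (value 14) x 16^2 = 3584
  Digit 'f' (value 15) x 16^1 = 240
  Digit 'd' (value 13) x 16^0 = 13
Sum = 7933

7933


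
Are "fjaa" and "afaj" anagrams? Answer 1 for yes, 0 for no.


Strings: "fjaa", "afaj"
Sorted first:  aafj
Sorted second: aafj
Sorted forms match => anagrams

1


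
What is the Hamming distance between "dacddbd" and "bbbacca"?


Comparing "dacddbd" and "bbbacca" position by position:
  Position 0: 'd' vs 'b' => differ
  Position 1: 'a' vs 'b' => differ
  Position 2: 'c' vs 'b' => differ
  Position 3: 'd' vs 'a' => differ
  Position 4: 'd' vs 'c' => differ
  Position 5: 'b' vs 'c' => differ
  Position 6: 'd' vs 'a' => differ
Total differences (Hamming distance): 7

7


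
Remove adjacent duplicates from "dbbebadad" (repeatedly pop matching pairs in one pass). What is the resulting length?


Input: dbbebadad
Stack-based adjacent duplicate removal:
  Read 'd': push. Stack: d
  Read 'b': push. Stack: db
  Read 'b': matches stack top 'b' => pop. Stack: d
  Read 'e': push. Stack: de
  Read 'b': push. Stack: deb
  Read 'a': push. Stack: deba
  Read 'd': push. Stack: debad
  Read 'a': push. Stack: debada
  Read 'd': push. Stack: debadad
Final stack: "debadad" (length 7)

7


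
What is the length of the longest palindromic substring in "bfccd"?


Input: "bfccd"
Checking substrings for palindromes:
  [2:4] "cc" (len 2) => palindrome
Longest palindromic substring: "cc" with length 2

2


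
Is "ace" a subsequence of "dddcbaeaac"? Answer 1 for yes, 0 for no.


Check if "ace" is a subsequence of "dddcbaeaac"
Greedy scan:
  Position 0 ('d'): no match needed
  Position 1 ('d'): no match needed
  Position 2 ('d'): no match needed
  Position 3 ('c'): no match needed
  Position 4 ('b'): no match needed
  Position 5 ('a'): matches sub[0] = 'a'
  Position 6 ('e'): no match needed
  Position 7 ('a'): no match needed
  Position 8 ('a'): no match needed
  Position 9 ('c'): matches sub[1] = 'c'
Only matched 2/3 characters => not a subsequence

0


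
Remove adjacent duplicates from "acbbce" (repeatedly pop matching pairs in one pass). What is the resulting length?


Input: acbbce
Stack-based adjacent duplicate removal:
  Read 'a': push. Stack: a
  Read 'c': push. Stack: ac
  Read 'b': push. Stack: acb
  Read 'b': matches stack top 'b' => pop. Stack: ac
  Read 'c': matches stack top 'c' => pop. Stack: a
  Read 'e': push. Stack: ae
Final stack: "ae" (length 2)

2


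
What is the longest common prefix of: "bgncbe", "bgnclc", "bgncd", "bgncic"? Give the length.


Words: bgncbe, bgnclc, bgncd, bgncic
  Position 0: all 'b' => match
  Position 1: all 'g' => match
  Position 2: all 'n' => match
  Position 3: all 'c' => match
  Position 4: ('b', 'l', 'd', 'i') => mismatch, stop
LCP = "bgnc" (length 4)

4


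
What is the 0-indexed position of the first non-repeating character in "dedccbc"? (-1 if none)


Input: dedccbc
Character frequencies:
  'b': 1
  'c': 3
  'd': 2
  'e': 1
Scanning left to right for freq == 1:
  Position 0 ('d'): freq=2, skip
  Position 1 ('e'): unique! => answer = 1

1


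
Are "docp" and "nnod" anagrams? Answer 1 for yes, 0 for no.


Strings: "docp", "nnod"
Sorted first:  cdop
Sorted second: dnno
Differ at position 0: 'c' vs 'd' => not anagrams

0


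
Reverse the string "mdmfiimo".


Input: mdmfiimo
Reading characters right to left:
  Position 7: 'o'
  Position 6: 'm'
  Position 5: 'i'
  Position 4: 'i'
  Position 3: 'f'
  Position 2: 'm'
  Position 1: 'd'
  Position 0: 'm'
Reversed: omiifmdm

omiifmdm


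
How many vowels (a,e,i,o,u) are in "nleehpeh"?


Input: nleehpeh
Checking each character:
  'n' at position 0: consonant
  'l' at position 1: consonant
  'e' at position 2: vowel (running total: 1)
  'e' at position 3: vowel (running total: 2)
  'h' at position 4: consonant
  'p' at position 5: consonant
  'e' at position 6: vowel (running total: 3)
  'h' at position 7: consonant
Total vowels: 3

3


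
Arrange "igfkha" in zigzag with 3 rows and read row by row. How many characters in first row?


Zigzag "igfkha" into 3 rows:
Placing characters:
  'i' => row 0
  'g' => row 1
  'f' => row 2
  'k' => row 1
  'h' => row 0
  'a' => row 1
Rows:
  Row 0: "ih"
  Row 1: "gka"
  Row 2: "f"
First row length: 2

2


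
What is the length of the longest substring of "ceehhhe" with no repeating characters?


Input: "ceehhhe"
Sliding window (track last position of each char):
  Position 0 ('c'): window [0,0] length 1 -- new best
  Position 1 ('e'): window [0,1] length 2 -- new best
  Position 2 ('e'): repeat (last at 1), move window start to 2
  Position 2 ('e'): window [2,2] length 1
  Position 3 ('h'): window [2,3] length 2
  Position 4 ('h'): repeat (last at 3), move window start to 4
  Position 4 ('h'): window [4,4] length 1
  Position 5 ('h'): repeat (last at 4), move window start to 5
  Position 5 ('h'): window [5,5] length 1
  Position 6 ('e'): window [5,6] length 2
Longest substring with no repeats: "ce" with length 2

2


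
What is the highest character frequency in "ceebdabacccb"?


Input: ceebdabacccb
Character counts:
  'a': 2
  'b': 3
  'c': 4
  'd': 1
  'e': 2
Maximum frequency: 4

4


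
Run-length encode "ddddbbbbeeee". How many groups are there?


Input: ddddbbbbeeee
Scanning for consecutive runs:
  Group 1: 'd' x 4 (positions 0-3)
  Group 2: 'b' x 4 (positions 4-7)
  Group 3: 'e' x 4 (positions 8-11)
Total groups: 3

3


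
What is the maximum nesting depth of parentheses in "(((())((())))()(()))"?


Input: "(((())((())))()(()))"
Tracking depth:
  Position 0 '(': depth becomes 1
  Position 1 '(': depth becomes 2
  Position 2 '(': depth becomes 3
  Position 3 '(': depth becomes 4
  Position 4 ')': depth becomes 3
  Position 5 ')': depth becomes 2
  Position 6 '(': depth becomes 3
  Position 7 '(': depth becomes 4
  Position 8 '(': depth becomes 5
  Position 9 ')': depth becomes 4
  Position 10 ')': depth becomes 3
  Position 11 ')': depth becomes 2
  Position 12 ')': depth becomes 1
  Position 13 '(': depth becomes 2
  Position 14 ')': depth becomes 1
  Position 15 '(': depth becomes 2
  Position 16 '(': depth becomes 3
  Position 17 ')': depth becomes 2
  Position 18 ')': depth becomes 1
  Position 19 ')': depth becomes 0
Maximum depth reached: 5

5


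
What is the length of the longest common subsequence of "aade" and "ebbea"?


LCS of "aade" and "ebbea"
DP table:
           e    b    b    e    a
      0    0    0    0    0    0
  a   0    0    0    0    0    1
  a   0    0    0    0    0    1
  d   0    0    0    0    0    1
  e   0    1    1    1    1    1
LCS length = dp[4][5] = 1

1


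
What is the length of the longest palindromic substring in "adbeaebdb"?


Input: "adbeaebdb"
Checking substrings for palindromes:
  [1:8] "dbeaebd" (len 7) => palindrome
  [2:7] "beaeb" (len 5) => palindrome
  [3:6] "eae" (len 3) => palindrome
  [6:9] "bdb" (len 3) => palindrome
Longest palindromic substring: "dbeaebd" with length 7

7


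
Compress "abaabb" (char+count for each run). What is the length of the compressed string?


Input: abaabb
Runs:
  'a' x 1 => "a1"
  'b' x 1 => "b1"
  'a' x 2 => "a2"
  'b' x 2 => "b2"
Compressed: "a1b1a2b2"
Compressed length: 8

8


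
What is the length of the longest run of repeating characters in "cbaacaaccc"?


Input: "cbaacaaccc"
Scanning for longest run:
  Position 1 ('b'): new char, reset run to 1
  Position 2 ('a'): new char, reset run to 1
  Position 3 ('a'): continues run of 'a', length=2
  Position 4 ('c'): new char, reset run to 1
  Position 5 ('a'): new char, reset run to 1
  Position 6 ('a'): continues run of 'a', length=2
  Position 7 ('c'): new char, reset run to 1
  Position 8 ('c'): continues run of 'c', length=2
  Position 9 ('c'): continues run of 'c', length=3
Longest run: 'c' with length 3

3


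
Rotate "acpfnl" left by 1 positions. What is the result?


Input: "acpfnl", rotate left by 1
First 1 characters: "a"
Remaining characters: "cpfnl"
Concatenate remaining + first: "cpfnl" + "a" = "cpfnla"

cpfnla


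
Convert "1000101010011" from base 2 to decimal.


Input: "1000101010011" in base 2
Positional expansion:
  Digit '1' (value 1) x 2^12 = 4096
  Digit '0' (value 0) x 2^11 = 0
  Digit '0' (value 0) x 2^10 = 0
  Digit '0' (value 0) x 2^9 = 0
  Digit '1' (value 1) x 2^8 = 256
  Digit '0' (value 0) x 2^7 = 0
  Digit '1' (value 1) x 2^6 = 64
  Digit '0' (value 0) x 2^5 = 0
  Digit '1' (value 1) x 2^4 = 16
  Digit '0' (value 0) x 2^3 = 0
  Digit '0' (value 0) x 2^2 = 0
  Digit '1' (value 1) x 2^1 = 2
  Digit '1' (value 1) x 2^0 = 1
Sum = 4435

4435


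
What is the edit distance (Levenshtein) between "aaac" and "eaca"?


Computing edit distance: "aaac" -> "eaca"
DP table:
           e    a    c    a
      0    1    2    3    4
  a   1    1    1    2    3
  a   2    2    1    2    2
  a   3    3    2    2    2
  c   4    4    3    2    3
Edit distance = dp[4][4] = 3

3


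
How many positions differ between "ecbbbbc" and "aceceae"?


Comparing "ecbbbbc" and "aceceae" position by position:
  Position 0: 'e' vs 'a' => DIFFER
  Position 1: 'c' vs 'c' => same
  Position 2: 'b' vs 'e' => DIFFER
  Position 3: 'b' vs 'c' => DIFFER
  Position 4: 'b' vs 'e' => DIFFER
  Position 5: 'b' vs 'a' => DIFFER
  Position 6: 'c' vs 'e' => DIFFER
Positions that differ: 6

6


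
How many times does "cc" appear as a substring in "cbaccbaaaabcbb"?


Searching for "cc" in "cbaccbaaaabcbb"
Scanning each position:
  Position 0: "cb" => no
  Position 1: "ba" => no
  Position 2: "ac" => no
  Position 3: "cc" => MATCH
  Position 4: "cb" => no
  Position 5: "ba" => no
  Position 6: "aa" => no
  Position 7: "aa" => no
  Position 8: "aa" => no
  Position 9: "ab" => no
  Position 10: "bc" => no
  Position 11: "cb" => no
  Position 12: "bb" => no
Total occurrences: 1

1


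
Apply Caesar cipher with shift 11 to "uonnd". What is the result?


Caesar cipher: shift "uonnd" by 11
  'u' (pos 20) + 11 = pos 5 = 'f'
  'o' (pos 14) + 11 = pos 25 = 'z'
  'n' (pos 13) + 11 = pos 24 = 'y'
  'n' (pos 13) + 11 = pos 24 = 'y'
  'd' (pos 3) + 11 = pos 14 = 'o'
Result: fzyyo

fzyyo


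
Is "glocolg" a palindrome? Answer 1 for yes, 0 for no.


Input: glocolg
Reversed: glocolg
  Compare pos 0 ('g') with pos 6 ('g'): match
  Compare pos 1 ('l') with pos 5 ('l'): match
  Compare pos 2 ('o') with pos 4 ('o'): match
Result: palindrome

1


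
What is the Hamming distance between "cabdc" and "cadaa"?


Comparing "cabdc" and "cadaa" position by position:
  Position 0: 'c' vs 'c' => same
  Position 1: 'a' vs 'a' => same
  Position 2: 'b' vs 'd' => differ
  Position 3: 'd' vs 'a' => differ
  Position 4: 'c' vs 'a' => differ
Total differences (Hamming distance): 3

3


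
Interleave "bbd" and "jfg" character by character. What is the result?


Interleaving "bbd" and "jfg":
  Position 0: 'b' from first, 'j' from second => "bj"
  Position 1: 'b' from first, 'f' from second => "bf"
  Position 2: 'd' from first, 'g' from second => "dg"
Result: bjbfdg

bjbfdg


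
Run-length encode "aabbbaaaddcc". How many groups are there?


Input: aabbbaaaddcc
Scanning for consecutive runs:
  Group 1: 'a' x 2 (positions 0-1)
  Group 2: 'b' x 3 (positions 2-4)
  Group 3: 'a' x 3 (positions 5-7)
  Group 4: 'd' x 2 (positions 8-9)
  Group 5: 'c' x 2 (positions 10-11)
Total groups: 5

5


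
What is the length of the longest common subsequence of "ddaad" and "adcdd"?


LCS of "ddaad" and "adcdd"
DP table:
           a    d    c    d    d
      0    0    0    0    0    0
  d   0    0    1    1    1    1
  d   0    0    1    1    2    2
  a   0    1    1    1    2    2
  a   0    1    1    1    2    2
  d   0    1    2    2    2    3
LCS length = dp[5][5] = 3

3


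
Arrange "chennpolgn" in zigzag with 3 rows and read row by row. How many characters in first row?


Zigzag "chennpolgn" into 3 rows:
Placing characters:
  'c' => row 0
  'h' => row 1
  'e' => row 2
  'n' => row 1
  'n' => row 0
  'p' => row 1
  'o' => row 2
  'l' => row 1
  'g' => row 0
  'n' => row 1
Rows:
  Row 0: "cng"
  Row 1: "hnpln"
  Row 2: "eo"
First row length: 3

3


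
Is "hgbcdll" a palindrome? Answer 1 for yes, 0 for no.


Input: hgbcdll
Reversed: lldcbgh
  Compare pos 0 ('h') with pos 6 ('l'): MISMATCH
  Compare pos 1 ('g') with pos 5 ('l'): MISMATCH
  Compare pos 2 ('b') with pos 4 ('d'): MISMATCH
Result: not a palindrome

0


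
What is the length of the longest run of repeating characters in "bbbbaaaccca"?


Input: "bbbbaaaccca"
Scanning for longest run:
  Position 1 ('b'): continues run of 'b', length=2
  Position 2 ('b'): continues run of 'b', length=3
  Position 3 ('b'): continues run of 'b', length=4
  Position 4 ('a'): new char, reset run to 1
  Position 5 ('a'): continues run of 'a', length=2
  Position 6 ('a'): continues run of 'a', length=3
  Position 7 ('c'): new char, reset run to 1
  Position 8 ('c'): continues run of 'c', length=2
  Position 9 ('c'): continues run of 'c', length=3
  Position 10 ('a'): new char, reset run to 1
Longest run: 'b' with length 4

4


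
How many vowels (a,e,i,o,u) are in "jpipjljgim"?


Input: jpipjljgim
Checking each character:
  'j' at position 0: consonant
  'p' at position 1: consonant
  'i' at position 2: vowel (running total: 1)
  'p' at position 3: consonant
  'j' at position 4: consonant
  'l' at position 5: consonant
  'j' at position 6: consonant
  'g' at position 7: consonant
  'i' at position 8: vowel (running total: 2)
  'm' at position 9: consonant
Total vowels: 2

2


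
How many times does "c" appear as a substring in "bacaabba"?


Searching for "c" in "bacaabba"
Scanning each position:
  Position 0: "b" => no
  Position 1: "a" => no
  Position 2: "c" => MATCH
  Position 3: "a" => no
  Position 4: "a" => no
  Position 5: "b" => no
  Position 6: "b" => no
  Position 7: "a" => no
Total occurrences: 1

1


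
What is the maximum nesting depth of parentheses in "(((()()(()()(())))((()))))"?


Input: "(((()()(()()(())))((()))))"
Tracking depth:
  Position 0 '(': depth becomes 1
  Position 1 '(': depth becomes 2
  Position 2 '(': depth becomes 3
  Position 3 '(': depth becomes 4
  Position 4 ')': depth becomes 3
  Position 5 '(': depth becomes 4
  Position 6 ')': depth becomes 3
  Position 7 '(': depth becomes 4
  Position 8 '(': depth becomes 5
  Position 9 ')': depth becomes 4
  Position 10 '(': depth becomes 5
  Position 11 ')': depth becomes 4
  Position 12 '(': depth becomes 5
  Position 13 '(': depth becomes 6
  Position 14 ')': depth becomes 5
  Position 15 ')': depth becomes 4
  Position 16 ')': depth becomes 3
  Position 17 ')': depth becomes 2
  Position 18 '(': depth becomes 3
  Position 19 '(': depth becomes 4
  Position 20 '(': depth becomes 5
  Position 21 ')': depth becomes 4
  Position 22 ')': depth becomes 3
  Position 23 ')': depth becomes 2
  Position 24 ')': depth becomes 1
  Position 25 ')': depth becomes 0
Maximum depth reached: 6

6


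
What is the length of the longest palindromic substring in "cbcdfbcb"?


Input: "cbcdfbcb"
Checking substrings for palindromes:
  [0:3] "cbc" (len 3) => palindrome
  [5:8] "bcb" (len 3) => palindrome
Longest palindromic substring: "cbc" with length 3

3


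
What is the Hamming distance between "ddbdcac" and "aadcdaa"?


Comparing "ddbdcac" and "aadcdaa" position by position:
  Position 0: 'd' vs 'a' => differ
  Position 1: 'd' vs 'a' => differ
  Position 2: 'b' vs 'd' => differ
  Position 3: 'd' vs 'c' => differ
  Position 4: 'c' vs 'd' => differ
  Position 5: 'a' vs 'a' => same
  Position 6: 'c' vs 'a' => differ
Total differences (Hamming distance): 6

6


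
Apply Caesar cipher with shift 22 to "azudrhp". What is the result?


Caesar cipher: shift "azudrhp" by 22
  'a' (pos 0) + 22 = pos 22 = 'w'
  'z' (pos 25) + 22 = pos 21 = 'v'
  'u' (pos 20) + 22 = pos 16 = 'q'
  'd' (pos 3) + 22 = pos 25 = 'z'
  'r' (pos 17) + 22 = pos 13 = 'n'
  'h' (pos 7) + 22 = pos 3 = 'd'
  'p' (pos 15) + 22 = pos 11 = 'l'
Result: wvqzndl

wvqzndl


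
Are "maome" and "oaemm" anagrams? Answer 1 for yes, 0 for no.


Strings: "maome", "oaemm"
Sorted first:  aemmo
Sorted second: aemmo
Sorted forms match => anagrams

1


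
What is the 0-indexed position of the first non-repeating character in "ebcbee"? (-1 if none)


Input: ebcbee
Character frequencies:
  'b': 2
  'c': 1
  'e': 3
Scanning left to right for freq == 1:
  Position 0 ('e'): freq=3, skip
  Position 1 ('b'): freq=2, skip
  Position 2 ('c'): unique! => answer = 2

2


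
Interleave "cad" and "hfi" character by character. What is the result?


Interleaving "cad" and "hfi":
  Position 0: 'c' from first, 'h' from second => "ch"
  Position 1: 'a' from first, 'f' from second => "af"
  Position 2: 'd' from first, 'i' from second => "di"
Result: chafdi

chafdi


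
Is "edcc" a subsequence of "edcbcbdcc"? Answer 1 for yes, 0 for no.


Check if "edcc" is a subsequence of "edcbcbdcc"
Greedy scan:
  Position 0 ('e'): matches sub[0] = 'e'
  Position 1 ('d'): matches sub[1] = 'd'
  Position 2 ('c'): matches sub[2] = 'c'
  Position 3 ('b'): no match needed
  Position 4 ('c'): matches sub[3] = 'c'
  Position 5 ('b'): no match needed
  Position 6 ('d'): no match needed
  Position 7 ('c'): no match needed
  Position 8 ('c'): no match needed
All 4 characters matched => is a subsequence

1


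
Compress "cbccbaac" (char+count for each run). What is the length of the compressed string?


Input: cbccbaac
Runs:
  'c' x 1 => "c1"
  'b' x 1 => "b1"
  'c' x 2 => "c2"
  'b' x 1 => "b1"
  'a' x 2 => "a2"
  'c' x 1 => "c1"
Compressed: "c1b1c2b1a2c1"
Compressed length: 12

12


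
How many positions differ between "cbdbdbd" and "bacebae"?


Comparing "cbdbdbd" and "bacebae" position by position:
  Position 0: 'c' vs 'b' => DIFFER
  Position 1: 'b' vs 'a' => DIFFER
  Position 2: 'd' vs 'c' => DIFFER
  Position 3: 'b' vs 'e' => DIFFER
  Position 4: 'd' vs 'b' => DIFFER
  Position 5: 'b' vs 'a' => DIFFER
  Position 6: 'd' vs 'e' => DIFFER
Positions that differ: 7

7


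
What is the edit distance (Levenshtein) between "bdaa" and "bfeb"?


Computing edit distance: "bdaa" -> "bfeb"
DP table:
           b    f    e    b
      0    1    2    3    4
  b   1    0    1    2    3
  d   2    1    1    2    3
  a   3    2    2    2    3
  a   4    3    3    3    3
Edit distance = dp[4][4] = 3

3


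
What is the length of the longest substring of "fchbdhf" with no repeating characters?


Input: "fchbdhf"
Sliding window (track last position of each char):
  Position 0 ('f'): window [0,0] length 1 -- new best
  Position 1 ('c'): window [0,1] length 2 -- new best
  Position 2 ('h'): window [0,2] length 3 -- new best
  Position 3 ('b'): window [0,3] length 4 -- new best
  Position 4 ('d'): window [0,4] length 5 -- new best
  Position 5 ('h'): repeat (last at 2), move window start to 3
  Position 5 ('h'): window [3,5] length 3
  Position 6 ('f'): window [3,6] length 4
Longest substring with no repeats: "fchbd" with length 5

5


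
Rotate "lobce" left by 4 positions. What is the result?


Input: "lobce", rotate left by 4
First 4 characters: "lobc"
Remaining characters: "e"
Concatenate remaining + first: "e" + "lobc" = "elobc"

elobc


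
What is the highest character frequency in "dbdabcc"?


Input: dbdabcc
Character counts:
  'a': 1
  'b': 2
  'c': 2
  'd': 2
Maximum frequency: 2

2


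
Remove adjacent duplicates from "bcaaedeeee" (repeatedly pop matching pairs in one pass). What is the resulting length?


Input: bcaaedeeee
Stack-based adjacent duplicate removal:
  Read 'b': push. Stack: b
  Read 'c': push. Stack: bc
  Read 'a': push. Stack: bca
  Read 'a': matches stack top 'a' => pop. Stack: bc
  Read 'e': push. Stack: bce
  Read 'd': push. Stack: bced
  Read 'e': push. Stack: bcede
  Read 'e': matches stack top 'e' => pop. Stack: bced
  Read 'e': push. Stack: bcede
  Read 'e': matches stack top 'e' => pop. Stack: bced
Final stack: "bced" (length 4)

4


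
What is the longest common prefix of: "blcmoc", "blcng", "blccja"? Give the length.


Words: blcmoc, blcng, blccja
  Position 0: all 'b' => match
  Position 1: all 'l' => match
  Position 2: all 'c' => match
  Position 3: ('m', 'n', 'c') => mismatch, stop
LCP = "blc" (length 3)

3


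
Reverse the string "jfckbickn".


Input: jfckbickn
Reading characters right to left:
  Position 8: 'n'
  Position 7: 'k'
  Position 6: 'c'
  Position 5: 'i'
  Position 4: 'b'
  Position 3: 'k'
  Position 2: 'c'
  Position 1: 'f'
  Position 0: 'j'
Reversed: nkcibkcfj

nkcibkcfj


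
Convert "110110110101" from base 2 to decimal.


Input: "110110110101" in base 2
Positional expansion:
  Digit '1' (value 1) x 2^11 = 2048
  Digit '1' (value 1) x 2^10 = 1024
  Digit '0' (value 0) x 2^9 = 0
  Digit '1' (value 1) x 2^8 = 256
  Digit '1' (value 1) x 2^7 = 128
  Digit '0' (value 0) x 2^6 = 0
  Digit '1' (value 1) x 2^5 = 32
  Digit '1' (value 1) x 2^4 = 16
  Digit '0' (value 0) x 2^3 = 0
  Digit '1' (value 1) x 2^2 = 4
  Digit '0' (value 0) x 2^1 = 0
  Digit '1' (value 1) x 2^0 = 1
Sum = 3509

3509


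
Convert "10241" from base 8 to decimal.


Input: "10241" in base 8
Positional expansion:
  Digit '1' (value 1) x 8^4 = 4096
  Digit '0' (value 0) x 8^3 = 0
  Digit '2' (value 2) x 8^2 = 128
  Digit '4' (value 4) x 8^1 = 32
  Digit '1' (value 1) x 8^0 = 1
Sum = 4257

4257


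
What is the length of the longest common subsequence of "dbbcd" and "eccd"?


LCS of "dbbcd" and "eccd"
DP table:
           e    c    c    d
      0    0    0    0    0
  d   0    0    0    0    1
  b   0    0    0    0    1
  b   0    0    0    0    1
  c   0    0    1    1    1
  d   0    0    1    1    2
LCS length = dp[5][4] = 2

2


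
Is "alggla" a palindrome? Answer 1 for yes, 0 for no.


Input: alggla
Reversed: alggla
  Compare pos 0 ('a') with pos 5 ('a'): match
  Compare pos 1 ('l') with pos 4 ('l'): match
  Compare pos 2 ('g') with pos 3 ('g'): match
Result: palindrome

1


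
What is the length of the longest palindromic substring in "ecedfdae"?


Input: "ecedfdae"
Checking substrings for palindromes:
  [0:3] "ece" (len 3) => palindrome
  [3:6] "dfd" (len 3) => palindrome
Longest palindromic substring: "ece" with length 3

3


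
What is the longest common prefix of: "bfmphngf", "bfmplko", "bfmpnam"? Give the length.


Words: bfmphngf, bfmplko, bfmpnam
  Position 0: all 'b' => match
  Position 1: all 'f' => match
  Position 2: all 'm' => match
  Position 3: all 'p' => match
  Position 4: ('h', 'l', 'n') => mismatch, stop
LCP = "bfmp" (length 4)

4


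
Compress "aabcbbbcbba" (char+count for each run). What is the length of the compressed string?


Input: aabcbbbcbba
Runs:
  'a' x 2 => "a2"
  'b' x 1 => "b1"
  'c' x 1 => "c1"
  'b' x 3 => "b3"
  'c' x 1 => "c1"
  'b' x 2 => "b2"
  'a' x 1 => "a1"
Compressed: "a2b1c1b3c1b2a1"
Compressed length: 14

14


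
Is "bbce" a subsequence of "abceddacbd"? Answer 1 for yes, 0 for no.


Check if "bbce" is a subsequence of "abceddacbd"
Greedy scan:
  Position 0 ('a'): no match needed
  Position 1 ('b'): matches sub[0] = 'b'
  Position 2 ('c'): no match needed
  Position 3 ('e'): no match needed
  Position 4 ('d'): no match needed
  Position 5 ('d'): no match needed
  Position 6 ('a'): no match needed
  Position 7 ('c'): no match needed
  Position 8 ('b'): matches sub[1] = 'b'
  Position 9 ('d'): no match needed
Only matched 2/4 characters => not a subsequence

0


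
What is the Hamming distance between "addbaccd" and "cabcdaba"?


Comparing "addbaccd" and "cabcdaba" position by position:
  Position 0: 'a' vs 'c' => differ
  Position 1: 'd' vs 'a' => differ
  Position 2: 'd' vs 'b' => differ
  Position 3: 'b' vs 'c' => differ
  Position 4: 'a' vs 'd' => differ
  Position 5: 'c' vs 'a' => differ
  Position 6: 'c' vs 'b' => differ
  Position 7: 'd' vs 'a' => differ
Total differences (Hamming distance): 8

8


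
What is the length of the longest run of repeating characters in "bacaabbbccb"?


Input: "bacaabbbccb"
Scanning for longest run:
  Position 1 ('a'): new char, reset run to 1
  Position 2 ('c'): new char, reset run to 1
  Position 3 ('a'): new char, reset run to 1
  Position 4 ('a'): continues run of 'a', length=2
  Position 5 ('b'): new char, reset run to 1
  Position 6 ('b'): continues run of 'b', length=2
  Position 7 ('b'): continues run of 'b', length=3
  Position 8 ('c'): new char, reset run to 1
  Position 9 ('c'): continues run of 'c', length=2
  Position 10 ('b'): new char, reset run to 1
Longest run: 'b' with length 3

3


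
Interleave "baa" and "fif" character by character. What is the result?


Interleaving "baa" and "fif":
  Position 0: 'b' from first, 'f' from second => "bf"
  Position 1: 'a' from first, 'i' from second => "ai"
  Position 2: 'a' from first, 'f' from second => "af"
Result: bfaiaf

bfaiaf


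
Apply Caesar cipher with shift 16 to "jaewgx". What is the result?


Caesar cipher: shift "jaewgx" by 16
  'j' (pos 9) + 16 = pos 25 = 'z'
  'a' (pos 0) + 16 = pos 16 = 'q'
  'e' (pos 4) + 16 = pos 20 = 'u'
  'w' (pos 22) + 16 = pos 12 = 'm'
  'g' (pos 6) + 16 = pos 22 = 'w'
  'x' (pos 23) + 16 = pos 13 = 'n'
Result: zqumwn

zqumwn


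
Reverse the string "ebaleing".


Input: ebaleing
Reading characters right to left:
  Position 7: 'g'
  Position 6: 'n'
  Position 5: 'i'
  Position 4: 'e'
  Position 3: 'l'
  Position 2: 'a'
  Position 1: 'b'
  Position 0: 'e'
Reversed: gnielabe

gnielabe


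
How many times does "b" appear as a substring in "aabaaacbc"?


Searching for "b" in "aabaaacbc"
Scanning each position:
  Position 0: "a" => no
  Position 1: "a" => no
  Position 2: "b" => MATCH
  Position 3: "a" => no
  Position 4: "a" => no
  Position 5: "a" => no
  Position 6: "c" => no
  Position 7: "b" => MATCH
  Position 8: "c" => no
Total occurrences: 2

2


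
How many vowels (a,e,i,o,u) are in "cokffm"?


Input: cokffm
Checking each character:
  'c' at position 0: consonant
  'o' at position 1: vowel (running total: 1)
  'k' at position 2: consonant
  'f' at position 3: consonant
  'f' at position 4: consonant
  'm' at position 5: consonant
Total vowels: 1

1


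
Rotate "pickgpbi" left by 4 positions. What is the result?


Input: "pickgpbi", rotate left by 4
First 4 characters: "pick"
Remaining characters: "gpbi"
Concatenate remaining + first: "gpbi" + "pick" = "gpbipick"

gpbipick


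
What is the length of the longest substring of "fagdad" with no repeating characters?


Input: "fagdad"
Sliding window (track last position of each char):
  Position 0 ('f'): window [0,0] length 1 -- new best
  Position 1 ('a'): window [0,1] length 2 -- new best
  Position 2 ('g'): window [0,2] length 3 -- new best
  Position 3 ('d'): window [0,3] length 4 -- new best
  Position 4 ('a'): repeat (last at 1), move window start to 2
  Position 4 ('a'): window [2,4] length 3
  Position 5 ('d'): repeat (last at 3), move window start to 4
  Position 5 ('d'): window [4,5] length 2
Longest substring with no repeats: "fagd" with length 4

4


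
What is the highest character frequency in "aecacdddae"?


Input: aecacdddae
Character counts:
  'a': 3
  'c': 2
  'd': 3
  'e': 2
Maximum frequency: 3

3


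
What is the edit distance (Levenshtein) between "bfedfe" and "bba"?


Computing edit distance: "bfedfe" -> "bba"
DP table:
           b    b    a
      0    1    2    3
  b   1    0    1    2
  f   2    1    1    2
  e   3    2    2    2
  d   4    3    3    3
  f   5    4    4    4
  e   6    5    5    5
Edit distance = dp[6][3] = 5

5


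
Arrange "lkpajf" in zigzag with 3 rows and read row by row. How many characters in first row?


Zigzag "lkpajf" into 3 rows:
Placing characters:
  'l' => row 0
  'k' => row 1
  'p' => row 2
  'a' => row 1
  'j' => row 0
  'f' => row 1
Rows:
  Row 0: "lj"
  Row 1: "kaf"
  Row 2: "p"
First row length: 2

2


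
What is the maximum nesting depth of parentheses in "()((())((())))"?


Input: "()((())((())))"
Tracking depth:
  Position 0 '(': depth becomes 1
  Position 1 ')': depth becomes 0
  Position 2 '(': depth becomes 1
  Position 3 '(': depth becomes 2
  Position 4 '(': depth becomes 3
  Position 5 ')': depth becomes 2
  Position 6 ')': depth becomes 1
  Position 7 '(': depth becomes 2
  Position 8 '(': depth becomes 3
  Position 9 '(': depth becomes 4
  Position 10 ')': depth becomes 3
  Position 11 ')': depth becomes 2
  Position 12 ')': depth becomes 1
  Position 13 ')': depth becomes 0
Maximum depth reached: 4

4


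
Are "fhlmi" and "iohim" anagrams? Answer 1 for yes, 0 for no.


Strings: "fhlmi", "iohim"
Sorted first:  fhilm
Sorted second: hiimo
Differ at position 0: 'f' vs 'h' => not anagrams

0


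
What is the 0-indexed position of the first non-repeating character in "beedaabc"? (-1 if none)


Input: beedaabc
Character frequencies:
  'a': 2
  'b': 2
  'c': 1
  'd': 1
  'e': 2
Scanning left to right for freq == 1:
  Position 0 ('b'): freq=2, skip
  Position 1 ('e'): freq=2, skip
  Position 2 ('e'): freq=2, skip
  Position 3 ('d'): unique! => answer = 3

3


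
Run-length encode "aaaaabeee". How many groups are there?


Input: aaaaabeee
Scanning for consecutive runs:
  Group 1: 'a' x 5 (positions 0-4)
  Group 2: 'b' x 1 (positions 5-5)
  Group 3: 'e' x 3 (positions 6-8)
Total groups: 3

3


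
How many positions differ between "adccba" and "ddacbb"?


Comparing "adccba" and "ddacbb" position by position:
  Position 0: 'a' vs 'd' => DIFFER
  Position 1: 'd' vs 'd' => same
  Position 2: 'c' vs 'a' => DIFFER
  Position 3: 'c' vs 'c' => same
  Position 4: 'b' vs 'b' => same
  Position 5: 'a' vs 'b' => DIFFER
Positions that differ: 3

3


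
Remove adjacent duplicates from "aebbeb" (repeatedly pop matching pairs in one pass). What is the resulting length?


Input: aebbeb
Stack-based adjacent duplicate removal:
  Read 'a': push. Stack: a
  Read 'e': push. Stack: ae
  Read 'b': push. Stack: aeb
  Read 'b': matches stack top 'b' => pop. Stack: ae
  Read 'e': matches stack top 'e' => pop. Stack: a
  Read 'b': push. Stack: ab
Final stack: "ab" (length 2)

2


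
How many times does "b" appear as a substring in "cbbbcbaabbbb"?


Searching for "b" in "cbbbcbaabbbb"
Scanning each position:
  Position 0: "c" => no
  Position 1: "b" => MATCH
  Position 2: "b" => MATCH
  Position 3: "b" => MATCH
  Position 4: "c" => no
  Position 5: "b" => MATCH
  Position 6: "a" => no
  Position 7: "a" => no
  Position 8: "b" => MATCH
  Position 9: "b" => MATCH
  Position 10: "b" => MATCH
  Position 11: "b" => MATCH
Total occurrences: 8

8


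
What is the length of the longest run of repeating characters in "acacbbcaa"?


Input: "acacbbcaa"
Scanning for longest run:
  Position 1 ('c'): new char, reset run to 1
  Position 2 ('a'): new char, reset run to 1
  Position 3 ('c'): new char, reset run to 1
  Position 4 ('b'): new char, reset run to 1
  Position 5 ('b'): continues run of 'b', length=2
  Position 6 ('c'): new char, reset run to 1
  Position 7 ('a'): new char, reset run to 1
  Position 8 ('a'): continues run of 'a', length=2
Longest run: 'b' with length 2

2
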